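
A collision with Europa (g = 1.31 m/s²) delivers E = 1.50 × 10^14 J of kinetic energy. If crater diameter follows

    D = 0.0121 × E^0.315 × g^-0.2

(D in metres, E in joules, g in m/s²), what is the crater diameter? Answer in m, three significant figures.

D ≈ 335 m

E^0.315 = (1.50 × 10^14)^0.315 = 2.921 × 10^4
g^-0.2 = 1.31^-0.2 = 0.9474
D = 0.0121 × 2.921 × 10^4 × 0.9474 = 334.9 m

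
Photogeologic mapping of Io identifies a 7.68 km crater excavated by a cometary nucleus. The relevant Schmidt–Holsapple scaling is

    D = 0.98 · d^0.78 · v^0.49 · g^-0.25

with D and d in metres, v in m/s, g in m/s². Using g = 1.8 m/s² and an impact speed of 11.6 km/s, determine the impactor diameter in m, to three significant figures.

Rearranging for d: d = [D / (0.98 · 11600^0.49 · 1.8^-0.25)]^(1/0.78).
D = 7680 m.
11600^0.49 = 98.08
1.8^-0.25 = 0.8633
Denominator = 0.98 × 98.08 × 0.8633 = 82.98
D / 82.98 = 7680 / 82.98 = 92.55
d = 92.55^(1/0.78) = 92.55^1.2821 = 332.0 m

d ≈ 332 m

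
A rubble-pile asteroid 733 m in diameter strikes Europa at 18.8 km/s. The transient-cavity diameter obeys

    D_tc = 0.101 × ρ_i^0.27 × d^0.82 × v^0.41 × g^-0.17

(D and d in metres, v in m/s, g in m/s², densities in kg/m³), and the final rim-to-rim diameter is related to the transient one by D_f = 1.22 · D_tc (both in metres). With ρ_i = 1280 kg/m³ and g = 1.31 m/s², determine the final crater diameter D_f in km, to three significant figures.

D_f ≈ 10.3 km

v = 18800 m/s.
ρ_i^0.27 = 1280^0.27 = 6.902
d^0.82 = 733^0.82 = 223.6
v^0.41 = 18800^0.41 = 56.55
g^-0.17 = 1.31^-0.17 = 0.9551
D_tc = 0.101 × 6.902 × 223.6 × 56.55 × 0.9551 = 8419 m
D_f = 1.22 × 8419 = 10271 m
     = 10.27 km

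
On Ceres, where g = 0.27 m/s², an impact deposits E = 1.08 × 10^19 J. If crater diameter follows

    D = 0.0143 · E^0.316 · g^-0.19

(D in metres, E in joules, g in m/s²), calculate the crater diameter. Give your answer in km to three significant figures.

E^0.316 = (1.08 × 10^19)^0.316 = 1.034 × 10^6
g^-0.19 = 0.27^-0.19 = 1.282
D = 0.0143 × 1.034 × 10^6 × 1.282 = 18956 m
   = 18.96 km

D ≈ 19.0 km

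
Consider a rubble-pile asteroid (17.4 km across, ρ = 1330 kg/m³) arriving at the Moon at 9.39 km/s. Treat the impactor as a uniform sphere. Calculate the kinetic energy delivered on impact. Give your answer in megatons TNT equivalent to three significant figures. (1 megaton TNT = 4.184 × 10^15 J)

d = 17400 m; v = 9390 m/s.
Mass m = (π/6) ρ d³ = (π/6) × 1330 × (17400)³ = 3.669 × 10^15 kg
E = ½ m v² = 0.5 × 3.669 × 10^15 × (9390)² = 1.618 × 10^23 J
   = 1.618 × 10^23 / 4.184×10^15 = 3.867 × 10^7 Mt

E ≈ 3.87 × 10^7 Mt TNT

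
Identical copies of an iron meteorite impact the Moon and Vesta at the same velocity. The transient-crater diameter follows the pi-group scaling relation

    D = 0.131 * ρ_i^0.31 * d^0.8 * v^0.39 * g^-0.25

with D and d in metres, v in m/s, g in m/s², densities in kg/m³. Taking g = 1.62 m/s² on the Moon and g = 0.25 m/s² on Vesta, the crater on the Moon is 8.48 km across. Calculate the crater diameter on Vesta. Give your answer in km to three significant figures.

All impactor-dependent factors cancel in the ratio, leaving D_Vesta/D_Moon = (g_Vesta/g_Moon)^-0.25.
(0.25/1.62)^-0.25 = 0.1543^-0.25 = 1.596
D_Vesta = 1.596 × 8.48 km = 13.5 km

D ≈ 13.5 km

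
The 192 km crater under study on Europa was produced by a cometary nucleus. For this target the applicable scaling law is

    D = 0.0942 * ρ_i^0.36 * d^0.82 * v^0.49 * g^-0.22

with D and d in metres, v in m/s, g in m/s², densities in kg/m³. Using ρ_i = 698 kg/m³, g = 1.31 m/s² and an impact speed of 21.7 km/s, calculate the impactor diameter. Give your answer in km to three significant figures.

d ≈ 7.69 km

Rearranging for d: d = [D / (0.0942 · 698^0.36 · 21700^0.49 · 1.31^-0.22)]^(1/0.82).
D = 192000 m.
698^0.36 = 10.56
21700^0.49 = 133.3
1.31^-0.22 = 0.9423
Denominator = 0.0942 × 10.56 × 133.3 × 0.9423 = 124.9
D / 124.9 = 192000 / 124.9 = 1537
d = 1537^(1/0.82) = 1537^1.2195 = 7694 m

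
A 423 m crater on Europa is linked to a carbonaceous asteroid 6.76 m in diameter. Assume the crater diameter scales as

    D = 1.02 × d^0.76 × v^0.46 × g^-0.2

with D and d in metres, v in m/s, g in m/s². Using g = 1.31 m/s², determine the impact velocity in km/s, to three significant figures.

v ≈ 23.5 km/s

Rearranging for v: v = [D / (1.02 · 6.76^0.76 · 1.31^-0.2)]^(1/0.46).
6.76^0.76 = 4.273
1.31^-0.2 = 0.9474
Denominator = 1.02 × 4.273 × 0.9474 = 4.129
D / 4.129 = 423 / 4.129 = 102.4
v = 102.4^(1/0.46) = 102.4^2.1739 = 23453 m/s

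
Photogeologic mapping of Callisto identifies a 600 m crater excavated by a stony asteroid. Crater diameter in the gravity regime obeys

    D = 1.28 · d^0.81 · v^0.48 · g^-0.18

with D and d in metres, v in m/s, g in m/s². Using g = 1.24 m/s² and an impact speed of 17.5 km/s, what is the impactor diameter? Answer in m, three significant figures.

d ≈ 6.37 m

Rearranging for d: d = [D / (1.28 · 17500^0.48 · 1.24^-0.18)]^(1/0.81).
17500^0.48 = 108.8
1.24^-0.18 = 0.9620
Denominator = 1.28 × 108.8 × 0.9620 = 134.0
D / 134.0 = 600 / 134.0 = 4.478
d = 4.478^(1/0.81) = 4.478^1.2346 = 6.365 m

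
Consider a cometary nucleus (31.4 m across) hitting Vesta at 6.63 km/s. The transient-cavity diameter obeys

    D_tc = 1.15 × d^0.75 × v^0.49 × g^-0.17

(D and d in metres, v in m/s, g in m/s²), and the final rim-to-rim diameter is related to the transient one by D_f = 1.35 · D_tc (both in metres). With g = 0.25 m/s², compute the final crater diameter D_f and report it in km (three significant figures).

v = 6630 m/s.
d^0.75 = 31.4^0.75 = 13.26
v^0.49 = 6630^0.49 = 74.57
g^-0.17 = 0.25^-0.17 = 1.266
D_tc = 1.15 × 13.26 × 74.57 × 1.266 = 1440 m
D_f = 1.35 × 1440 = 1944 m
     = 1.944 km

D_f ≈ 1.94 km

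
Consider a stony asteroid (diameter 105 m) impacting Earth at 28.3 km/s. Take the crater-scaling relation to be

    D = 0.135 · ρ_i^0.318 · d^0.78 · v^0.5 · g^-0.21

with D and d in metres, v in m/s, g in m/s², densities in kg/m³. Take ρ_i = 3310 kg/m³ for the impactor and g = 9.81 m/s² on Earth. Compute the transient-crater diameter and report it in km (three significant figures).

D ≈ 6.98 km

In SI units: v = 28300 m/s.
ρ_i^0.318 = 3310^0.318 = 13.16
d^0.78 = 105^0.78 = 37.72
v^0.5 = 28300^0.5 = 168.2
g^-0.21 = 9.81^-0.21 = 0.6191
D = 0.135 × 13.16 × 37.72 × 168.2 × 0.6191 = 6978 m
   = 6.978 km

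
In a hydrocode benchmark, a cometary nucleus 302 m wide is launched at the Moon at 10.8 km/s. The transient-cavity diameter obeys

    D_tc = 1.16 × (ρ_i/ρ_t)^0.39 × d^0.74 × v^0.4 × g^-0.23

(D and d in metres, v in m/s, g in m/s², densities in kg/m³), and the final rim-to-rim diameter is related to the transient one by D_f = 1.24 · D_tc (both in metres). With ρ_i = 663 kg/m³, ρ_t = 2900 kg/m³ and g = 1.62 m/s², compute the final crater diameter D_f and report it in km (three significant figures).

D_f ≈ 2.03 km

v = 10800 m/s.
(ρ_i/ρ_t)^0.39 = (663/2900)^0.39 = 0.5624
d^0.74 = 302^0.74 = 68.42
v^0.4 = 10800^0.4 = 41.06
g^-0.23 = 1.62^-0.23 = 0.8950
D_tc = 1.16 × 0.5624 × 68.42 × 41.06 × 0.8950 = 1640 m
D_f = 1.24 × 1640 = 2034 m
     = 2.034 km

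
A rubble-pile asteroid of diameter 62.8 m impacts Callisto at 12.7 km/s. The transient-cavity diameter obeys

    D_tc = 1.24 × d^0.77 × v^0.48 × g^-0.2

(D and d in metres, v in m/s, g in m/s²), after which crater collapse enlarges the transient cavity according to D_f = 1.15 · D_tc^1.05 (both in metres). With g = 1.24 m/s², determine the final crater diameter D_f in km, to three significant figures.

D_f ≈ 4.58 km

v = 12700 m/s.
d^0.77 = 62.8^0.77 = 24.23
v^0.48 = 12700^0.48 = 93.29
g^-0.2 = 1.24^-0.2 = 0.9579
D_tc = 1.24 × 24.23 × 93.29 × 0.9579 = 2685 m
D_f = 1.15 × (2685)^1.05 = 4582 m
     = 4.582 km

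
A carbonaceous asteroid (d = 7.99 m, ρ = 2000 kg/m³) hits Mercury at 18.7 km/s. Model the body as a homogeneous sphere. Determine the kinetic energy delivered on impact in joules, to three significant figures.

E ≈ 9.34 × 10^13 J

v = 18700 m/s.
Mass m = (π/6) ρ d³ = (π/6) × 2000 × (7.99)³ = 5.342 × 10^5 kg
E = ½ m v² = 0.5 × 5.342 × 10^5 × (18700)² = 9.340 × 10^13 J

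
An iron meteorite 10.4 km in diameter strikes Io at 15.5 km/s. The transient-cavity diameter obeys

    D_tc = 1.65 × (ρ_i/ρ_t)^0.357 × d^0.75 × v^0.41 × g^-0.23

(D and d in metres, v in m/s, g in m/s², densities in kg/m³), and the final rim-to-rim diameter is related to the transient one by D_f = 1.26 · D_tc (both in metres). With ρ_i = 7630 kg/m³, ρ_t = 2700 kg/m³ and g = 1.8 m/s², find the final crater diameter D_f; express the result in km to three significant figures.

In SI: d = 10400 m, v = 15500 m/s.
(ρ_i/ρ_t)^0.357 = (7630/2700)^0.357 = 1.449
d^0.75 = 10400^0.75 = 1030
v^0.41 = 15500^0.41 = 52.24
g^-0.23 = 1.8^-0.23 = 0.8735
D_tc = 1.65 × 1.449 × 1030 × 52.24 × 0.8735 = 1.124 × 10^5 m
D_f = 1.26 × 1.124 × 10^5 = 1.416 × 10^5 m
     = 141.6 km

D_f ≈ 142 km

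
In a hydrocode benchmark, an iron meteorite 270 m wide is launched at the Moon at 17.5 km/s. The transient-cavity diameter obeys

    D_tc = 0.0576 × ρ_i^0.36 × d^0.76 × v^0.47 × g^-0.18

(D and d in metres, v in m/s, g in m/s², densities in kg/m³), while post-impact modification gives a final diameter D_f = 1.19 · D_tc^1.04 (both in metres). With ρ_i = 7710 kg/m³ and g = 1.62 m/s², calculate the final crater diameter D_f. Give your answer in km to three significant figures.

v = 17500 m/s.
ρ_i^0.36 = 7710^0.36 = 25.08
d^0.76 = 270^0.76 = 70.44
v^0.47 = 17500^0.47 = 98.68
g^-0.18 = 1.62^-0.18 = 0.9168
D_tc = 0.0576 × 25.08 × 70.44 × 98.68 × 0.9168 = 9206 m
D_f = 1.19 × (9206)^1.04 = 15783 m
     = 15.78 km

D_f ≈ 15.8 km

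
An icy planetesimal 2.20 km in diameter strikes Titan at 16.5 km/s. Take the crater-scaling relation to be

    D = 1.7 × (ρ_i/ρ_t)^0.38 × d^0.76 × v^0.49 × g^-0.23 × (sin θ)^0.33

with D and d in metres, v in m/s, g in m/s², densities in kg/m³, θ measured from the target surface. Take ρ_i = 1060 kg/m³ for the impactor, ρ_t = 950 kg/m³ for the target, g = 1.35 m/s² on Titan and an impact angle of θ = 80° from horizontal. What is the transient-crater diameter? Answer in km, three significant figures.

In SI units: d = 2200 m, v = 16500 m/s.
(ρ_i/ρ_t)^0.38 = (1060/950)^0.38 = 1.043
d^0.76 = 2200^0.76 = 346.9
v^0.49 = 16500^0.49 = 116.6
g^-0.23 = 1.35^-0.23 = 0.9333
(sin 80°)^0.33 = 0.9848^0.33 = 0.9950
D = 1.7 × 1.043 × 346.9 × 116.6 × 0.9333 × 0.9950 = 66601 m
   = 66.60 km

D ≈ 66.6 km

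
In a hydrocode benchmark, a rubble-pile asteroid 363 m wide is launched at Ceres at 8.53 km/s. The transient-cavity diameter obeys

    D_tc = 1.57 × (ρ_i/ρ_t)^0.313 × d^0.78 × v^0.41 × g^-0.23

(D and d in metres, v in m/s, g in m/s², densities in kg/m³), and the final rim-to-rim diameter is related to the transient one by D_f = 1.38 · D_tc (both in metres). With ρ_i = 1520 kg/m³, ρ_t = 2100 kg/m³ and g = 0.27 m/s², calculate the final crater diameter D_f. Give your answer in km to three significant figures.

v = 8530 m/s.
(ρ_i/ρ_t)^0.313 = (1520/2100)^0.313 = 0.9038
d^0.78 = 363^0.78 = 99.25
v^0.41 = 8530^0.41 = 40.90
g^-0.23 = 0.27^-0.23 = 1.351
D_tc = 1.57 × 0.9038 × 99.25 × 40.90 × 1.351 = 7782 m
D_f = 1.38 × 7782 = 10739 m
     = 10.74 km

D_f ≈ 10.7 km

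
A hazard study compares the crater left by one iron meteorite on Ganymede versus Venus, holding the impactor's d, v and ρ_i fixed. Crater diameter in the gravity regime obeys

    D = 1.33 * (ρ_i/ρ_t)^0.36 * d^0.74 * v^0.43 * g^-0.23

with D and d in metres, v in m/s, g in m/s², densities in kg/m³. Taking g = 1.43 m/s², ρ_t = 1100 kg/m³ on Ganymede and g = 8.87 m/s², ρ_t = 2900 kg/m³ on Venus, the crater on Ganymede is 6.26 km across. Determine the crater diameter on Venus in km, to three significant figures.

D ≈ 2.90 km

The impactor-only factors (d, v, ρ_i) cancel in the ratio, leaving D_Venus/D_Ganymede = (g_Venus/g_Ganymede)^-0.23 · (ρ_t,Ganymede/ρ_t,Venus)^0.36.
(8.87/1.43)^-0.23 = 6.203^-0.23 = 0.6572
(1100/2900)^0.36 = 0.3793^0.36 = 0.7054
Ratio = 0.6572 × 0.7054 = 0.4636
D_Venus = 0.4636 × 6.26 km = 2.90 km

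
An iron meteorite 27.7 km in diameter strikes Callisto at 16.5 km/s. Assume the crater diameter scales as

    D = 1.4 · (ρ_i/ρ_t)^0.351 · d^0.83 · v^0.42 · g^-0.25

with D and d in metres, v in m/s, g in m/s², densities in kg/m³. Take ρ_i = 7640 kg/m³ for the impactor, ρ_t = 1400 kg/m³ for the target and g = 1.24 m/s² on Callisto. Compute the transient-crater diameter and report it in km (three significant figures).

D ≈ 692 km

In SI units: d = 27700 m, v = 16500 m/s.
(ρ_i/ρ_t)^0.351 = (7640/1400)^0.351 = 1.814
d^0.83 = 27700^0.83 = 4867
v^0.42 = 16500^0.42 = 59.07
g^-0.25 = 1.24^-0.25 = 0.9476
D = 1.4 × 1.814 × 4867 × 59.07 × 0.9476 = 6.919 × 10^5 m
   = 691.9 km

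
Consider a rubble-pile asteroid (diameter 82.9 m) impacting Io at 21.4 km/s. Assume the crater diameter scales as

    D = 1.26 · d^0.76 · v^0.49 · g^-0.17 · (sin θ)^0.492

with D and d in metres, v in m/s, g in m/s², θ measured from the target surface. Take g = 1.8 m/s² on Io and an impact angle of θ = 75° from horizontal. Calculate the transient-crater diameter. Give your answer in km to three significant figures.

In SI units: v = 21400 m/s.
d^0.76 = 82.9^0.76 = 28.71
v^0.49 = 21400^0.49 = 132.4
g^-0.17 = 1.8^-0.17 = 0.9049
(sin 75°)^0.492 = 0.9659^0.492 = 0.9831
D = 1.26 × 28.71 × 132.4 × 0.9049 × 0.9831 = 4261 m
   = 4.261 km

D ≈ 4.26 km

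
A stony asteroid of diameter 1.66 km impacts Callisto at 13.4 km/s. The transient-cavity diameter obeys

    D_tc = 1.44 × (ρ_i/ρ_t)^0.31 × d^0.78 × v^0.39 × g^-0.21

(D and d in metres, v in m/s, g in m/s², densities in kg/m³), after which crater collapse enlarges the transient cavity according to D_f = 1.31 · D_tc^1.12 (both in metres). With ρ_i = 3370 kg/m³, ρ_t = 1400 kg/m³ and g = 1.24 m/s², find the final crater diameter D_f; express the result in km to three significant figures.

In SI: d = 1660 m, v = 13400 m/s.
(ρ_i/ρ_t)^0.31 = (3370/1400)^0.31 = 1.313
d^0.78 = 1660^0.78 = 324.9
v^0.39 = 13400^0.39 = 40.70
g^-0.21 = 1.24^-0.21 = 0.9558
D_tc = 1.44 × 1.313 × 324.9 × 40.70 × 0.9558 = 23900 m
D_f = 1.31 × (23900)^1.12 = 1.050 × 10^5 m
     = 105.0 km

D_f ≈ 105 km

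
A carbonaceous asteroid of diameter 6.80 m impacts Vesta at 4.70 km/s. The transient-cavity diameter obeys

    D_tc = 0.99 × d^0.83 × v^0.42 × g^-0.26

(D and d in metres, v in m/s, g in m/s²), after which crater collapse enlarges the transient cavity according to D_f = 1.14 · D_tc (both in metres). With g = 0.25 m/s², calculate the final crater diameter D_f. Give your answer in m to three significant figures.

D_f ≈ 277 m

v = 4700 m/s.
d^0.83 = 6.8^0.83 = 4.909
v^0.42 = 4700^0.42 = 34.86
g^-0.26 = 0.25^-0.26 = 1.434
D_tc = 0.99 × 4.909 × 34.86 × 1.434 = 242.9 m
D_f = 1.14 × 242.9 = 276.9 m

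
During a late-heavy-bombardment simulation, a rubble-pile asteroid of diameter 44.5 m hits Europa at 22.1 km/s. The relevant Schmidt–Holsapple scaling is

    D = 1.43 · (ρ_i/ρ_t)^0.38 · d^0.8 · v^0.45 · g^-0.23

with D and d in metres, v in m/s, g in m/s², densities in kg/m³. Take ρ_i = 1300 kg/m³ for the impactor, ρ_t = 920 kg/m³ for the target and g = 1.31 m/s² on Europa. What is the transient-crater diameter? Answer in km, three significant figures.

D ≈ 2.88 km

In SI units: v = 22100 m/s.
(ρ_i/ρ_t)^0.38 = (1300/920)^0.38 = 1.140
d^0.8 = 44.5^0.8 = 20.83
v^0.45 = 22100^0.45 = 90.15
g^-0.23 = 1.31^-0.23 = 0.9398
D = 1.43 × 1.140 × 20.83 × 90.15 × 0.9398 = 2877 m
   = 2.877 km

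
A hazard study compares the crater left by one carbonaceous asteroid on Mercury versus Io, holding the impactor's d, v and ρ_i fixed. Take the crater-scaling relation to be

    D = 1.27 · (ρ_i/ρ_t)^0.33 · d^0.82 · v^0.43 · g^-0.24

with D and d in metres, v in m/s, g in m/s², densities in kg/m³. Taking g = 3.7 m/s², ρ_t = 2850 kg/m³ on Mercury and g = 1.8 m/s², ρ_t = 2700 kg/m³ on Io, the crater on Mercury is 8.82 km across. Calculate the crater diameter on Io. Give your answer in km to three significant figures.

The impactor-only factors (d, v, ρ_i) cancel in the ratio, leaving D_Io/D_Mercury = (g_Io/g_Mercury)^-0.24 · (ρ_t,Mercury/ρ_t,Io)^0.33.
(1.8/3.7)^-0.24 = 0.4865^-0.24 = 1.189
(2850/2700)^0.33 = 1.056^0.33 = 1.018
Ratio = 1.189 × 1.018 = 1.210
D_Io = 1.210 × 8.82 km = 10.7 km

D ≈ 10.7 km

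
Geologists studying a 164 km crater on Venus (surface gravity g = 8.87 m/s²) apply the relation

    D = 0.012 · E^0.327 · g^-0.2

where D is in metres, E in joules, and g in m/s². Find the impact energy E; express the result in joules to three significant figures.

E ≈ 2.52 × 10^22 J

Rearranging: E = [D / (0.012 · g^-0.2)]^(1/0.327).
D = 164000 m.
g^-0.2 = 8.87^-0.2 = 0.6463
D / (0.012 × 0.6463) = 164000 / (7.756 × 10^-3) = 2.114 × 10^7
E = (2.114 × 10^7)^3.0581 = 2.517 × 10^22 J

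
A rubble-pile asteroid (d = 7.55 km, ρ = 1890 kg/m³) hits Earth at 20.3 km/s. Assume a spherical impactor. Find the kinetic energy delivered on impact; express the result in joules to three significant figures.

d = 7550 m; v = 20300 m/s.
Mass m = (π/6) ρ d³ = (π/6) × 1890 × (7550)³ = 4.259 × 10^14 kg
E = ½ m v² = 0.5 × 4.259 × 10^14 × (20300)² = 8.775 × 10^22 J

E ≈ 8.78 × 10^22 J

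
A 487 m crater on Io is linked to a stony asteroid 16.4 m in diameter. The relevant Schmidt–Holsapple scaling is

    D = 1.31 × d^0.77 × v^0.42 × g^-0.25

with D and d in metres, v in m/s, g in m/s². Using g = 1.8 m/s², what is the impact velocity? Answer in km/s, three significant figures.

Rearranging for v: v = [D / (1.31 · 16.4^0.77 · 1.8^-0.25)]^(1/0.42).
16.4^0.77 = 8.618
1.8^-0.25 = 0.8633
Denominator = 1.31 × 8.618 × 0.8633 = 9.746
D / 9.746 = 487 / 9.746 = 49.97
v = 49.97^(1/0.42) = 49.97^2.381 = 11082 m/s

v ≈ 11.1 km/s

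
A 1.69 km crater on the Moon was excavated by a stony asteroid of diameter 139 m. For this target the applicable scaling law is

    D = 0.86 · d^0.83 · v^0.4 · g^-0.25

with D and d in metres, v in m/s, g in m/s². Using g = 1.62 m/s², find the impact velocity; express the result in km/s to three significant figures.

v ≈ 8.27 km/s

Rearranging for v: v = [D / (0.86 · 139^0.83 · 1.62^-0.25)]^(1/0.4).
D = 1690 m.
139^0.83 = 60.08
1.62^-0.25 = 0.8864
Denominator = 0.86 × 60.08 × 0.8864 = 45.80
D / 45.80 = 1690 / 45.80 = 36.90
v = 36.90^(1/0.4) = 36.90^2.5 = 8271 m/s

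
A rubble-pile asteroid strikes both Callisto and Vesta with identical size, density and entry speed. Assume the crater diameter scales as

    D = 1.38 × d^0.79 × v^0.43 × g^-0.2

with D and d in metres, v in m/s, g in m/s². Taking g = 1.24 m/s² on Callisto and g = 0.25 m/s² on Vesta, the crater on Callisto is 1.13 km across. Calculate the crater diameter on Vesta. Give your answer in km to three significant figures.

D ≈ 1.56 km

All impactor-dependent factors cancel in the ratio, leaving D_Vesta/D_Callisto = (g_Vesta/g_Callisto)^-0.2.
(0.25/1.24)^-0.2 = 0.2016^-0.2 = 1.378
D_Vesta = 1.378 × 1.13 km = 1.56 km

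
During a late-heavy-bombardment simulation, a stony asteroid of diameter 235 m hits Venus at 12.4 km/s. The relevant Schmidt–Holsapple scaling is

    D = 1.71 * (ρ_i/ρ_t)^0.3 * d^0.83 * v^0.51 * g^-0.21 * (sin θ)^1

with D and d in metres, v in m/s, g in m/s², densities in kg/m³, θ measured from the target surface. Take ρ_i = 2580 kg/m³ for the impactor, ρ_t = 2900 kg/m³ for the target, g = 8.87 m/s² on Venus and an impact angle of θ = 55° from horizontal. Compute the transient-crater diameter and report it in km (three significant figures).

In SI units: v = 12400 m/s.
(ρ_i/ρ_t)^0.3 = (2580/2900)^0.3 = 0.9655
d^0.83 = 235^0.83 = 92.89
v^0.51 = 12400^0.51 = 122.4
g^-0.21 = 8.87^-0.21 = 0.6323
(sin 55°)^1 = 0.8192^1 = 0.8192
D = 1.71 × 0.9655 × 92.89 × 122.4 × 0.6323 × 0.8192 = 9723 m
   = 9.723 km

D ≈ 9.72 km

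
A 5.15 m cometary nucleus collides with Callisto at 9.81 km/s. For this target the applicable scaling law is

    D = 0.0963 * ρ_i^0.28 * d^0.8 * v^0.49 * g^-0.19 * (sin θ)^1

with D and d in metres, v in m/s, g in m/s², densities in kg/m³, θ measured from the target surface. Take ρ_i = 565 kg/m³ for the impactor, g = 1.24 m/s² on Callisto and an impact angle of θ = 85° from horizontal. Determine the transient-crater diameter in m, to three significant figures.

In SI units: v = 9810 m/s.
ρ_i^0.28 = 565^0.28 = 5.896
d^0.8 = 5.15^0.8 = 3.711
v^0.49 = 9810^0.49 = 90.35
g^-0.19 = 1.24^-0.19 = 0.9600
(sin 85°)^1 = 0.9962^1 = 0.9962
D = 0.0963 × 5.896 × 3.711 × 90.35 × 0.9600 × 0.9962 = 182.1 m

D ≈ 182 m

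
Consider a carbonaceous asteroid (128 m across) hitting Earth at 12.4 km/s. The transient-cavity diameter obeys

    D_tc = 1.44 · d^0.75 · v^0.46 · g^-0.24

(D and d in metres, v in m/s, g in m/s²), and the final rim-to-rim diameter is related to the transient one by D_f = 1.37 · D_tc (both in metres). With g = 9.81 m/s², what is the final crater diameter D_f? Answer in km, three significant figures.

D_f ≈ 3.31 km

v = 12400 m/s.
d^0.75 = 128^0.75 = 38.05
v^0.46 = 12400^0.46 = 76.38
g^-0.24 = 9.81^-0.24 = 0.5781
D_tc = 1.44 × 38.05 × 76.38 × 0.5781 = 2419 m
D_f = 1.37 × 2419 = 3314 m
     = 3.314 km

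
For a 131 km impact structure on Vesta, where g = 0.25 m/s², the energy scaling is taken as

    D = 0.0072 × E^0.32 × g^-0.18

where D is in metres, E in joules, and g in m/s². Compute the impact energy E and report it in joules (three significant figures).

Rearranging: E = [D / (0.0072 · g^-0.18)]^(1/0.32).
D = 131000 m.
g^-0.18 = 0.25^-0.18 = 1.283
D / (0.0072 × 1.283) = 131000 / (9.238 × 10^-3) = 1.418 × 10^7
E = (1.418 × 10^7)^3.125 = 2.234 × 10^22 J

E ≈ 2.23 × 10^22 J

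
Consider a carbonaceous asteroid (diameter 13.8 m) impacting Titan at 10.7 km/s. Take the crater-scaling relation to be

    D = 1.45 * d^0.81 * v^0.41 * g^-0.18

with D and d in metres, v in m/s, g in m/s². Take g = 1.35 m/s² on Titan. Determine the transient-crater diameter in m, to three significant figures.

D ≈ 517 m

In SI units: v = 10700 m/s.
d^0.81 = 13.8^0.81 = 8.381
v^0.41 = 10700^0.41 = 44.88
g^-0.18 = 1.35^-0.18 = 0.9474
D = 1.45 × 8.381 × 44.88 × 0.9474 = 516.7 m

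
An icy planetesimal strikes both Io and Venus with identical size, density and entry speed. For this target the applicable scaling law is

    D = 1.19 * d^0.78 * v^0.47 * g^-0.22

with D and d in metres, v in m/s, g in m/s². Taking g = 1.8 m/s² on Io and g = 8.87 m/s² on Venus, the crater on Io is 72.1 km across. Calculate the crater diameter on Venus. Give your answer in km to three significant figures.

All impactor-dependent factors cancel in the ratio, leaving D_Venus/D_Io = (g_Venus/g_Io)^-0.22.
(8.87/1.8)^-0.22 = 4.928^-0.22 = 0.7041
D_Venus = 0.7041 × 72.1 km = 50.8 km

D ≈ 50.8 km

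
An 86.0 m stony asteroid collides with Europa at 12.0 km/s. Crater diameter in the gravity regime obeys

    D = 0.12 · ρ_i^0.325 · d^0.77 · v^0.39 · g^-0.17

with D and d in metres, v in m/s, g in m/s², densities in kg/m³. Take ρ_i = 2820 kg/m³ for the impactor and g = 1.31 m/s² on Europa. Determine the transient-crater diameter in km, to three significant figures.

D ≈ 1.82 km

In SI units: v = 12000 m/s.
ρ_i^0.325 = 2820^0.325 = 13.22
d^0.77 = 86^0.77 = 30.87
v^0.39 = 12000^0.39 = 38.98
g^-0.17 = 1.31^-0.17 = 0.9551
D = 0.12 × 13.22 × 30.87 × 38.98 × 0.9551 = 1823 m
   = 1.823 km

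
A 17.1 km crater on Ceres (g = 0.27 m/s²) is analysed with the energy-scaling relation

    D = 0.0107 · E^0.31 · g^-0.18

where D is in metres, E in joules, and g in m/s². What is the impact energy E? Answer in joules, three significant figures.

E ≈ 4.80 × 10^19 J

Rearranging: E = [D / (0.0107 · g^-0.18)]^(1/0.31).
D = 17100 m.
g^-0.18 = 0.27^-0.18 = 1.266
D / (0.0107 × 1.266) = 17100 / (0.01355) = 1.262 × 10^6
E = (1.262 × 10^6)^3.2258 = 4.795 × 10^19 J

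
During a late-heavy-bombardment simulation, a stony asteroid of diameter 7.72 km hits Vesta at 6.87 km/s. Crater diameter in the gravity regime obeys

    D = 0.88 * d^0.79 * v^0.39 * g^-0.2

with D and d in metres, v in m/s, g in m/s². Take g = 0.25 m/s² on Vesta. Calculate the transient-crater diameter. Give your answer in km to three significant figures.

In SI units: d = 7720 m, v = 6870 m/s.
d^0.79 = 7720^0.79 = 1178
v^0.39 = 6870^0.39 = 31.36
g^-0.2 = 0.25^-0.2 = 1.320
D = 0.88 × 1178 × 31.36 × 1.320 = 42912 m
   = 42.91 km

D ≈ 42.9 km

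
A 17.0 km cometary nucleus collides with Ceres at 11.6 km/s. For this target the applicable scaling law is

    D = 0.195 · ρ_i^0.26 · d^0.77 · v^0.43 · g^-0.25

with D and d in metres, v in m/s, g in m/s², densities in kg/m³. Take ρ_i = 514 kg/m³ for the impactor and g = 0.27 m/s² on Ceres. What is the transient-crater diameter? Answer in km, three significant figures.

In SI units: d = 17000 m, v = 11600 m/s.
ρ_i^0.26 = 514^0.26 = 5.068
d^0.77 = 17000^0.77 = 1809
v^0.43 = 11600^0.43 = 55.94
g^-0.25 = 0.27^-0.25 = 1.387
D = 0.195 × 5.068 × 1809 × 55.94 × 1.387 = 1.387 × 10^5 m
   = 138.7 km

D ≈ 139 km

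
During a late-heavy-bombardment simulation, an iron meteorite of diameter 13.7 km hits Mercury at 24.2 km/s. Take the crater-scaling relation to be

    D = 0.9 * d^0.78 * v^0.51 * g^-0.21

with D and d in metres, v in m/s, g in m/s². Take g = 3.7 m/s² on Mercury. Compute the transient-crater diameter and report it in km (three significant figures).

D ≈ 198 km

In SI units: d = 13700 m, v = 24200 m/s.
d^0.78 = 13700^0.78 = 1685
v^0.51 = 24200^0.51 = 172.1
g^-0.21 = 3.7^-0.21 = 0.7598
D = 0.9 × 1685 × 172.1 × 0.7598 = 1.983 × 10^5 m
   = 198.3 km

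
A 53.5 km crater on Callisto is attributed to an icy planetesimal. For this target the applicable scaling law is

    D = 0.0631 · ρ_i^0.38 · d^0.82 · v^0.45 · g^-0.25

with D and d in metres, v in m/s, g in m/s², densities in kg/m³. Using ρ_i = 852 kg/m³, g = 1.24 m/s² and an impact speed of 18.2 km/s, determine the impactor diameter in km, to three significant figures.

Rearranging for d: d = [D / (0.0631 · 852^0.38 · 18200^0.45 · 1.24^-0.25)]^(1/0.82).
D = 53500 m.
852^0.38 = 12.99
18200^0.45 = 82.61
1.24^-0.25 = 0.9476
Denominator = 0.0631 × 12.99 × 82.61 × 0.9476 = 64.16
D / 64.16 = 53500 / 64.16 = 833.9
d = 833.9^(1/0.82) = 833.9^1.2195 = 3650 m

d ≈ 3.65 km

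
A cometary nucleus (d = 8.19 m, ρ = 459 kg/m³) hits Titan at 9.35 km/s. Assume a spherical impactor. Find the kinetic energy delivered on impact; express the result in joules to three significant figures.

E ≈ 5.77 × 10^12 J

v = 9350 m/s.
Mass m = (π/6) ρ d³ = (π/6) × 459 × (8.19)³ = 1.320 × 10^5 kg
E = ½ m v² = 0.5 × 1.320 × 10^5 × (9350)² = 5.770 × 10^12 J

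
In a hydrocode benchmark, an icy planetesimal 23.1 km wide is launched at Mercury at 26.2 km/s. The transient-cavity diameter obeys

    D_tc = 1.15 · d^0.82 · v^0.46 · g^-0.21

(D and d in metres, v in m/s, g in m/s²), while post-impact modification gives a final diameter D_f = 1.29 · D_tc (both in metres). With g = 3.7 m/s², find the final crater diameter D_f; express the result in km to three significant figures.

In SI: d = 23100 m, v = 26200 m/s.
d^0.82 = 23100^0.82 = 3786
v^0.46 = 26200^0.46 = 107.8
g^-0.21 = 3.7^-0.21 = 0.7598
D_tc = 1.15 × 3786 × 107.8 × 0.7598 = 3.566 × 10^5 m
D_f = 1.29 × 3.566 × 10^5 = 4.600 × 10^5 m
     = 460.0 km

D_f ≈ 460 km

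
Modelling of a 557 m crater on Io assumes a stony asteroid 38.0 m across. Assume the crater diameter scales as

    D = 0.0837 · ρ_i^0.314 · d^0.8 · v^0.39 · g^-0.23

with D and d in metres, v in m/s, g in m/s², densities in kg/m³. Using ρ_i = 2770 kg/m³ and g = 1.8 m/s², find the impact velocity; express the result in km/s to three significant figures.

Rearranging for v: v = [D / (0.0837 · 2770^0.314 · 38^0.8 · 1.8^-0.23)]^(1/0.39).
2770^0.314 = 12.05
38^0.8 = 18.36
1.8^-0.23 = 0.8735
Denominator = 0.0837 × 12.05 × 18.36 × 0.8735 = 16.18
D / 16.18 = 557 / 16.18 = 34.43
v = 34.43^(1/0.39) = 34.43^2.5641 = 8727 m/s

v ≈ 8.73 km/s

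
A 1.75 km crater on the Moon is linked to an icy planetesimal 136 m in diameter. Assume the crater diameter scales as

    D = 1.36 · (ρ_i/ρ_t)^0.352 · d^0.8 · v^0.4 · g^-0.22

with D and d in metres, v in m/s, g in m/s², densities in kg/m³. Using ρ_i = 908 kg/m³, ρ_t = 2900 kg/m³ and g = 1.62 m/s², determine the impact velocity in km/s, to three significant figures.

Rearranging for v: v = [D / (1.36 · (908/2900)^0.352 · 136^0.8 · 1.62^-0.22)]^(1/0.4).
D = 1750 m.
(908/2900)^0.352 = 0.6645
136^0.8 = 50.91
1.62^-0.22 = 0.8993
Denominator = 1.36 × 0.6645 × 50.91 × 0.8993 = 41.38
D / 41.38 = 1750 / 41.38 = 42.29
v = 42.29^(1/0.4) = 42.29^2.5 = 11630 m/s

v ≈ 11.6 km/s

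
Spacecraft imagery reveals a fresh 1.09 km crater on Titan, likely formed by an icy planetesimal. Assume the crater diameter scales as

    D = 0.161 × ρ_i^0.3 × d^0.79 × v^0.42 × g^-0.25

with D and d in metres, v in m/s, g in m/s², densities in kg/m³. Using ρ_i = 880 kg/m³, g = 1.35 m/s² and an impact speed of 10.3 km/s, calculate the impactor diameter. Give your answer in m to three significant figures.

d ≈ 43.5 m

Rearranging for d: d = [D / (0.161 · 880^0.3 · 10300^0.42 · 1.35^-0.25)]^(1/0.79).
D = 1090 m.
880^0.3 = 7.644
10300^0.42 = 48.46
1.35^-0.25 = 0.9277
Denominator = 0.161 × 7.644 × 48.46 × 0.9277 = 55.33
D / 55.33 = 1090 / 55.33 = 19.70
d = 19.70^(1/0.79) = 19.70^1.2658 = 43.50 m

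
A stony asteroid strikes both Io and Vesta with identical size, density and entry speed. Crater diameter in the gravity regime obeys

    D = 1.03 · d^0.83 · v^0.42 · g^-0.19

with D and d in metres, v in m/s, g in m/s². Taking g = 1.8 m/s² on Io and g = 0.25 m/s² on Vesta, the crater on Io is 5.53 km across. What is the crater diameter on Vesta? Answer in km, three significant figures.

D ≈ 8.05 km

All impactor-dependent factors cancel in the ratio, leaving D_Vesta/D_Io = (g_Vesta/g_Io)^-0.19.
(0.25/1.8)^-0.19 = 0.1389^-0.19 = 1.455
D_Vesta = 1.455 × 5.53 km = 8.05 km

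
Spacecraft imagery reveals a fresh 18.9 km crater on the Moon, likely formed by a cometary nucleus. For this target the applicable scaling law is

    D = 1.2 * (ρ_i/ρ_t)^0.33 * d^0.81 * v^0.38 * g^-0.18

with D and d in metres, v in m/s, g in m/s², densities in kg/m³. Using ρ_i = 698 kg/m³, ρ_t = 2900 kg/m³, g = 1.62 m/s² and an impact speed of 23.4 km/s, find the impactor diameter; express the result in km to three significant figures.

Rearranging for d: d = [D / (1.2 · (698/2900)^0.33 · 23400^0.38 · 1.62^-0.18)]^(1/0.81).
D = 18900 m.
(698/2900)^0.33 = 0.6250
23400^0.38 = 45.74
1.62^-0.18 = 0.9168
Denominator = 1.2 × 0.6250 × 45.74 × 0.9168 = 31.45
D / 31.45 = 18900 / 31.45 = 601.0
d = 601.0^(1/0.81) = 601.0^1.2346 = 2696 m

d ≈ 2.70 km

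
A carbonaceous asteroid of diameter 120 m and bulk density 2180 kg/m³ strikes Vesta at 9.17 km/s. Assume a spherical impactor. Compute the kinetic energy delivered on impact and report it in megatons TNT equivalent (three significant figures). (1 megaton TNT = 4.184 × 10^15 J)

E ≈ 19.8 Mt TNT

v = 9170 m/s.
Mass m = (π/6) ρ d³ = (π/6) × 2180 × (120)³ = 1.972 × 10^9 kg
E = ½ m v² = 0.5 × 1.972 × 10^9 × (9170)² = 8.291 × 10^16 J
   = 8.291 × 10^16 / 4.184×10^15 = 19.82 Mt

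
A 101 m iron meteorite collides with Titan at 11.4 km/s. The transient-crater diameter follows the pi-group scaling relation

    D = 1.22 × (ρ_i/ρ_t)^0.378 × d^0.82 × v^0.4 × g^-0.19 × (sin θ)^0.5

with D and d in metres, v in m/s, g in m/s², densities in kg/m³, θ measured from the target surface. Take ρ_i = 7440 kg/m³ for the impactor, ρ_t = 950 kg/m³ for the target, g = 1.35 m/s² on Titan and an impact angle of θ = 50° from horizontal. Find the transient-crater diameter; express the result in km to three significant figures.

In SI units: v = 11400 m/s.
(ρ_i/ρ_t)^0.378 = (7440/950)^0.378 = 2.177
d^0.82 = 101^0.82 = 44.01
v^0.4 = 11400^0.4 = 41.95
g^-0.19 = 1.35^-0.19 = 0.9446
(sin 50°)^0.5 = 0.7660^0.5 = 0.8752
D = 1.22 × 2.177 × 44.01 × 41.95 × 0.9446 × 0.8752 = 4054 m
   = 4.054 km

D ≈ 4.05 km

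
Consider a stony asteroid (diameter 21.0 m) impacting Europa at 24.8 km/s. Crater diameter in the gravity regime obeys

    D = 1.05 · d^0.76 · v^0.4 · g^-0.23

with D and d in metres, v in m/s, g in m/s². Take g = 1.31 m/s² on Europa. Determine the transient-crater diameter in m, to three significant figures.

In SI units: v = 24800 m/s.
d^0.76 = 21^0.76 = 10.11
v^0.4 = 24800^0.4 = 57.25
g^-0.23 = 1.31^-0.23 = 0.9398
D = 1.05 × 10.11 × 57.25 × 0.9398 = 571.2 m

D ≈ 571 m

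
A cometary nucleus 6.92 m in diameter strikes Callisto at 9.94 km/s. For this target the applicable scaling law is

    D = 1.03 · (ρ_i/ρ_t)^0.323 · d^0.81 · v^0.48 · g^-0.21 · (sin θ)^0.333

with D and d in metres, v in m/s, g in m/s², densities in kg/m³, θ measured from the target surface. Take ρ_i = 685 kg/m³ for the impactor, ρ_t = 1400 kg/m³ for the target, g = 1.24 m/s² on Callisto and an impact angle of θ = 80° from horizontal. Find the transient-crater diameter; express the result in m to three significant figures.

In SI units: v = 9940 m/s.
(ρ_i/ρ_t)^0.323 = (685/1400)^0.323 = 0.7938
d^0.81 = 6.92^0.81 = 4.792
v^0.48 = 9940^0.48 = 82.94
g^-0.21 = 1.24^-0.21 = 0.9558
(sin 80°)^0.333 = 0.9848^0.333 = 0.9949
D = 1.03 × 0.7938 × 4.792 × 82.94 × 0.9558 × 0.9949 = 309.0 m

D ≈ 309 m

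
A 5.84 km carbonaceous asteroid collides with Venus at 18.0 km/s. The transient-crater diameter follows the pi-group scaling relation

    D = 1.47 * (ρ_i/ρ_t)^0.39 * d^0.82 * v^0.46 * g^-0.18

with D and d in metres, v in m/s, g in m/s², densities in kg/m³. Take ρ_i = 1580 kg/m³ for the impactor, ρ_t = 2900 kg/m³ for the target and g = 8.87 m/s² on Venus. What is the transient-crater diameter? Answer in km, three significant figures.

D ≈ 87.0 km

In SI units: d = 5840 m, v = 18000 m/s.
(ρ_i/ρ_t)^0.39 = (1580/2900)^0.39 = 0.7891
d^0.82 = 5840^0.82 = 1226
v^0.46 = 18000^0.46 = 90.66
g^-0.18 = 8.87^-0.18 = 0.6751
D = 1.47 × 0.7891 × 1226 × 90.66 × 0.6751 = 87041 m
   = 87.04 km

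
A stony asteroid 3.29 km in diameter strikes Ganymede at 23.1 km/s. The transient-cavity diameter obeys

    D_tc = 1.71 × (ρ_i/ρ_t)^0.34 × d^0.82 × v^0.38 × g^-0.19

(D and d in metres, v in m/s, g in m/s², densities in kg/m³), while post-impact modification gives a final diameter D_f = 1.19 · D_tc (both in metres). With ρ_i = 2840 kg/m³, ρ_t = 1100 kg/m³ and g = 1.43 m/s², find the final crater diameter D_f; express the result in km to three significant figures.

In SI: d = 3290 m, v = 23100 m/s.
(ρ_i/ρ_t)^0.34 = (2840/1100)^0.34 = 1.381
d^0.82 = 3290^0.82 = 765.8
v^0.38 = 23100^0.38 = 45.52
g^-0.19 = 1.43^-0.19 = 0.9343
D_tc = 1.71 × 1.381 × 765.8 × 45.52 × 0.9343 = 76910 m
D_f = 1.19 × 76910 = 91523 m
     = 91.52 km

D_f ≈ 91.5 km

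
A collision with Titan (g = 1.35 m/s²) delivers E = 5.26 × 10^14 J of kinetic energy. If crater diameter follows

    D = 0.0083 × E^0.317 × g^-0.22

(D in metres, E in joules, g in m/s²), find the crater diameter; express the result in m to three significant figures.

D ≈ 361 m

E^0.317 = (5.26 × 10^14)^0.317 = 4.640 × 10^4
g^-0.22 = 1.35^-0.22 = 0.9361
D = 0.0083 × 4.640 × 10^4 × 0.9361 = 360.5 m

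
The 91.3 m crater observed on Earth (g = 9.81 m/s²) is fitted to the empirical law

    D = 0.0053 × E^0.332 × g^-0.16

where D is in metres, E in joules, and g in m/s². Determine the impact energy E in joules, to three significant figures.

Rearranging: E = [D / (0.0053 · g^-0.16)]^(1/0.332).
g^-0.16 = 9.81^-0.16 = 0.6940
D / (0.0053 × 0.6940) = 91.3 / (3.678 × 10^-3) = 2.482 × 10^4
E = (2.482 × 10^4)^3.012 = 1.726 × 10^13 J

E ≈ 1.73 × 10^13 J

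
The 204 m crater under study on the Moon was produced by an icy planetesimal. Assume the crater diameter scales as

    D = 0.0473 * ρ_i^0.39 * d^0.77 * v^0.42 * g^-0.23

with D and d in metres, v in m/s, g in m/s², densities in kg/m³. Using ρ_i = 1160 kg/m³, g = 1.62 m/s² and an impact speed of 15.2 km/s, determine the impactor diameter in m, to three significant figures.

d ≈ 8.91 m

Rearranging for d: d = [D / (0.0473 · 1160^0.39 · 15200^0.42 · 1.62^-0.23)]^(1/0.77).
1160^0.39 = 15.67
15200^0.42 = 57.07
1.62^-0.23 = 0.8950
Denominator = 0.0473 × 15.67 × 57.07 × 0.8950 = 37.86
D / 37.86 = 204 / 37.86 = 5.388
d = 5.388^(1/0.77) = 5.388^1.2987 = 8.911 m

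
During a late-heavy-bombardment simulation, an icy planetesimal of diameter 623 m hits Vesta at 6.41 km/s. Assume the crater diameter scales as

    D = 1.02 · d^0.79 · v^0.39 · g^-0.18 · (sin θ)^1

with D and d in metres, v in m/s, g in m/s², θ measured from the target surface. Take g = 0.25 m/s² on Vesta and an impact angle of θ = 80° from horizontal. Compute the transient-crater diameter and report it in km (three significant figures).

D ≈ 6.35 km

In SI units: v = 6410 m/s.
d^0.79 = 623^0.79 = 161.3
v^0.39 = 6410^0.39 = 30.53
g^-0.18 = 0.25^-0.18 = 1.283
(sin 80°)^1 = 0.9848^1 = 0.9848
D = 1.02 × 161.3 × 30.53 × 1.283 × 0.9848 = 6347 m
   = 6.347 km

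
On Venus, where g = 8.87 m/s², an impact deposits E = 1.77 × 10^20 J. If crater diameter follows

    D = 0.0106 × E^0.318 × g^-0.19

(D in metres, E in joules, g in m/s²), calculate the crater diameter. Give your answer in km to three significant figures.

E^0.318 = (1.77 × 10^20)^0.318 = 2.747 × 10^6
g^-0.19 = 8.87^-0.19 = 0.6605
D = 0.0106 × 2.747 × 10^6 × 0.6605 = 19233 m
   = 19.23 km

D ≈ 19.2 km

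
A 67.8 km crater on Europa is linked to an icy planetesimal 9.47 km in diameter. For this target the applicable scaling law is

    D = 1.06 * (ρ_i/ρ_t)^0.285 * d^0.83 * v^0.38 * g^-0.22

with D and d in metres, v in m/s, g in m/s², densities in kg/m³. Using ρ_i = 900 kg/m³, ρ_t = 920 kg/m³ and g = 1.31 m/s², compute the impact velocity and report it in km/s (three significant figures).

v ≈ 10.9 km/s

Rearranging for v: v = [D / (1.06 · (900/920)^0.285 · 9470^0.83 · 1.31^-0.22)]^(1/0.38).
D = 67800 m.
(900/920)^0.285 = 0.9938
9470^0.83 = 1997
1.31^-0.22 = 0.9423
Denominator = 1.06 × 0.9938 × 1997 × 0.9423 = 1982
D / 1982 = 67800 / 1982 = 34.21
v = 34.21^(1/0.38) = 34.21^2.6316 = 10896 m/s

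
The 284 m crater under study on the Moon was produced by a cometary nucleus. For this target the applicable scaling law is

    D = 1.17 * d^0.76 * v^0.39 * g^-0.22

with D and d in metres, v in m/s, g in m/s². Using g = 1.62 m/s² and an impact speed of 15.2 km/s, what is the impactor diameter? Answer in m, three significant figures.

d ≈ 11.3 m

Rearranging for d: d = [D / (1.17 · 15200^0.39 · 1.62^-0.22)]^(1/0.76).
15200^0.39 = 42.75
1.62^-0.22 = 0.8993
Denominator = 1.17 × 42.75 × 0.8993 = 44.98
D / 44.98 = 284 / 44.98 = 6.314
d = 6.314^(1/0.76) = 6.314^1.3158 = 11.30 m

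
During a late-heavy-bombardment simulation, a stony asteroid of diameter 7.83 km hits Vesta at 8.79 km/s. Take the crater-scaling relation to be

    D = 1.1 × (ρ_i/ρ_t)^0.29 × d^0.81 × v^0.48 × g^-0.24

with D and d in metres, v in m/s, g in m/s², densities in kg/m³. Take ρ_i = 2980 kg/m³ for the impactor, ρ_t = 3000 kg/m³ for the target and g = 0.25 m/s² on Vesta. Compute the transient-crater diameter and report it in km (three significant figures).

D ≈ 171 km

In SI units: d = 7830 m, v = 8790 m/s.
(ρ_i/ρ_t)^0.29 = (2980/3000)^0.29 = 0.9981
d^0.81 = 7830^0.81 = 1425
v^0.48 = 8790^0.48 = 78.18
g^-0.24 = 0.25^-0.24 = 1.395
D = 1.1 × 0.9981 × 1425 × 78.18 × 1.395 = 1.706 × 10^5 m
   = 170.6 km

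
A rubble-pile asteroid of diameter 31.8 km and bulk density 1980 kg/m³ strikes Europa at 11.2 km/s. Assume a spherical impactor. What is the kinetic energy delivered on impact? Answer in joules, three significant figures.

E ≈ 2.09 × 10^24 J

d = 31800 m; v = 11200 m/s.
Mass m = (π/6) ρ d³ = (π/6) × 1980 × (31800)³ = 3.334 × 10^16 kg
E = ½ m v² = 0.5 × 3.334 × 10^16 × (11200)² = 2.091 × 10^24 J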